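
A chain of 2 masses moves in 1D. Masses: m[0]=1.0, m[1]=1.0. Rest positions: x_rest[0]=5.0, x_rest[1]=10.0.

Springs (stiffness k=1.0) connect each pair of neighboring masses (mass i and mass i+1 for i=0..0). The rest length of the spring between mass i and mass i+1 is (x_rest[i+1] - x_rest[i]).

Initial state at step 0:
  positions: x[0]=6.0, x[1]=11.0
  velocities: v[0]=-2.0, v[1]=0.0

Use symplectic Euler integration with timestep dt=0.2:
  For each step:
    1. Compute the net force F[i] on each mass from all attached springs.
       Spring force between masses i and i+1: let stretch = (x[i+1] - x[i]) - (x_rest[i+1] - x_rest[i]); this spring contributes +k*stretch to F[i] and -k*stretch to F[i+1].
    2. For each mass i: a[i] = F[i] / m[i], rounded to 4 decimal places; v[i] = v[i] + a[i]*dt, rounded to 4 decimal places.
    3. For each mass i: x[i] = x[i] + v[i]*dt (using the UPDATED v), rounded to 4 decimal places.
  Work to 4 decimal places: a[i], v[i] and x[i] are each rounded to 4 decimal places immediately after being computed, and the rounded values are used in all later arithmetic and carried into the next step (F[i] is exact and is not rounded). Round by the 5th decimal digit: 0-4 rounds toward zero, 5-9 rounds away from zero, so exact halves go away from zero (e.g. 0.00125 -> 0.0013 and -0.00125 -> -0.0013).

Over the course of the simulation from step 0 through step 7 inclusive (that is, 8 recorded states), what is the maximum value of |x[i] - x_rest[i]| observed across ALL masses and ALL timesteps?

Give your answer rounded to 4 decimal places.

Answer: 1.0535

Derivation:
Step 0: x=[6.0000 11.0000] v=[-2.0000 0.0000]
Step 1: x=[5.6000 11.0000] v=[-2.0000 0.0000]
Step 2: x=[5.2160 10.9840] v=[-1.9200 -0.0800]
Step 3: x=[4.8627 10.9373] v=[-1.7664 -0.2336]
Step 4: x=[4.5524 10.8476] v=[-1.5515 -0.4485]
Step 5: x=[4.2939 10.7061] v=[-1.2925 -0.7075]
Step 6: x=[4.0919 10.5081] v=[-1.0101 -0.9899]
Step 7: x=[3.9465 10.2535] v=[-0.7269 -1.2731]
Max displacement = 1.0535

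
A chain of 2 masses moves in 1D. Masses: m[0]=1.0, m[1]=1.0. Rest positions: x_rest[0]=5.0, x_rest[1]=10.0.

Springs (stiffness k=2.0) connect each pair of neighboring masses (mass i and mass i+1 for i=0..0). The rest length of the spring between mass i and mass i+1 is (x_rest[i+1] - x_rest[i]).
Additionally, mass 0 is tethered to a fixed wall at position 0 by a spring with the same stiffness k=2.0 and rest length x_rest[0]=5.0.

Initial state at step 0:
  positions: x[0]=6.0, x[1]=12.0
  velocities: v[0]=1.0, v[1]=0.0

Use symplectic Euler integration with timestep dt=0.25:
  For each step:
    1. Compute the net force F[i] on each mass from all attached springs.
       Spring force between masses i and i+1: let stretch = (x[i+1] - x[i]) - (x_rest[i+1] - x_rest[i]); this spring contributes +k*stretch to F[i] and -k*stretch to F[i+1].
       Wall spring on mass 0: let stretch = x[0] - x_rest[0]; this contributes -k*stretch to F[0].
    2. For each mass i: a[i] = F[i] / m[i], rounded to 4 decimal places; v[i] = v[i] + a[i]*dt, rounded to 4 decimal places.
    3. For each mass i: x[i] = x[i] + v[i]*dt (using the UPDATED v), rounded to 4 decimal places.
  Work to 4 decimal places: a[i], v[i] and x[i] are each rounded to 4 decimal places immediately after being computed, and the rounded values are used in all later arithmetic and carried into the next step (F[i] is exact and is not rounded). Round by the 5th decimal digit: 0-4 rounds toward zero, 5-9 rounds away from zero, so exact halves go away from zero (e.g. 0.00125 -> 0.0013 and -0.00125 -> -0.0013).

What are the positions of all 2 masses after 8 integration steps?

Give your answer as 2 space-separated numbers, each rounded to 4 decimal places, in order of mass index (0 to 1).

Answer: 4.6080 10.1885

Derivation:
Step 0: x=[6.0000 12.0000] v=[1.0000 0.0000]
Step 1: x=[6.2500 11.8750] v=[1.0000 -0.5000]
Step 2: x=[6.4219 11.6719] v=[0.6875 -0.8125]
Step 3: x=[6.4473 11.4375] v=[0.1016 -0.9375]
Step 4: x=[6.2906 11.2044] v=[-0.6270 -0.9326]
Step 5: x=[5.9618 10.9820] v=[-1.3154 -0.8895]
Step 6: x=[5.5153 10.7571] v=[-1.7862 -0.8996]
Step 7: x=[5.0346 10.5020] v=[-1.9230 -1.0205]
Step 8: x=[4.6080 10.1885] v=[-1.7066 -1.2542]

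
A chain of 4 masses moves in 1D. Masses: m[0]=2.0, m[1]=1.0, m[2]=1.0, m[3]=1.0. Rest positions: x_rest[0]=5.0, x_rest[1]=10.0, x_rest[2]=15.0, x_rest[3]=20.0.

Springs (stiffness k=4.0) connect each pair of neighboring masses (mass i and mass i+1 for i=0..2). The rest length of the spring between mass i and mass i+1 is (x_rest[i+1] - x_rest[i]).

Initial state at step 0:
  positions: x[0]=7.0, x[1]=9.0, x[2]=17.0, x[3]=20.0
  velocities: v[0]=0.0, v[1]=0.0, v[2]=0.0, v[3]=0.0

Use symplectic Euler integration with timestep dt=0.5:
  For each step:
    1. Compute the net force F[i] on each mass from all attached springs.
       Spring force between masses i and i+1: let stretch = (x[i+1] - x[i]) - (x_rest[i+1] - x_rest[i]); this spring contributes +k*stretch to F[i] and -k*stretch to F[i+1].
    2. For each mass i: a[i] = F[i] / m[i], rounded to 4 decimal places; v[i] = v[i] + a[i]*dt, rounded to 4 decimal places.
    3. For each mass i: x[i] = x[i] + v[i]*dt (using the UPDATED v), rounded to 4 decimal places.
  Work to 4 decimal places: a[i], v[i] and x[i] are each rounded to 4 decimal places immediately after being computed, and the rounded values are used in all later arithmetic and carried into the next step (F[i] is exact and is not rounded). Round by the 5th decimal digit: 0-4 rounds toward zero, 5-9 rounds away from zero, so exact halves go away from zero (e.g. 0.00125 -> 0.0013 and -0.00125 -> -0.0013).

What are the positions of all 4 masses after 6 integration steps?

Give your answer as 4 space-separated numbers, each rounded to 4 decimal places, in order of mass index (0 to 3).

Step 0: x=[7.0000 9.0000 17.0000 20.0000] v=[0.0000 0.0000 0.0000 0.0000]
Step 1: x=[5.5000 15.0000 12.0000 22.0000] v=[-3.0000 12.0000 -10.0000 4.0000]
Step 2: x=[6.2500 8.5000 20.0000 19.0000] v=[1.5000 -13.0000 16.0000 -6.0000]
Step 3: x=[5.6250 11.2500 15.5000 22.0000] v=[-1.2500 5.5000 -9.0000 6.0000]
Step 4: x=[5.3125 12.6250 13.2500 23.5000] v=[-0.6250 2.7500 -4.5000 3.0000]
Step 5: x=[6.1563 7.3125 20.6250 19.7500] v=[1.6875 -10.6250 14.7500 -7.5000]
Step 6: x=[5.0782 14.1563 13.8125 21.8750] v=[-2.1563 13.6876 -13.6250 4.2500]

Answer: 5.0782 14.1563 13.8125 21.8750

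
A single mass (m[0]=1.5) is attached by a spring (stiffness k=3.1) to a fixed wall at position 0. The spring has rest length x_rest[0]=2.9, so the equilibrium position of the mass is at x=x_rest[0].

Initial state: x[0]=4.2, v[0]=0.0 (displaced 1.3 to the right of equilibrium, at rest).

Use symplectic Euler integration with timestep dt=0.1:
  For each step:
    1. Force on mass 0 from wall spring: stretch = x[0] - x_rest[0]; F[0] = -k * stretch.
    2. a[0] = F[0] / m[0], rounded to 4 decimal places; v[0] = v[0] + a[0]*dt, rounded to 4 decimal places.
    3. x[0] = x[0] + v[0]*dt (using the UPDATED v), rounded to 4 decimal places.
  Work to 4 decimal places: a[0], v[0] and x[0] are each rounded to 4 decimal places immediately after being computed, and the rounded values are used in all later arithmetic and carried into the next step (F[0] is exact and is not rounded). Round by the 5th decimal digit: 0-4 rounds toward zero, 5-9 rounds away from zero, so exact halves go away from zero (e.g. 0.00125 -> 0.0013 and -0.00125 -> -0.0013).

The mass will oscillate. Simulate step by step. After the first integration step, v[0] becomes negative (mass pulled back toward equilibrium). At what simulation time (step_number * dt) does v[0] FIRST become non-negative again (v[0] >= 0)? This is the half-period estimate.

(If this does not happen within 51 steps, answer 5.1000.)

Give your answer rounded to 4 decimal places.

Answer: 2.2000

Derivation:
Step 0: x=[4.2000] v=[0.0000]
Step 1: x=[4.1731] v=[-0.2687]
Step 2: x=[4.1199] v=[-0.5318]
Step 3: x=[4.0415] v=[-0.7839]
Step 4: x=[3.9395] v=[-1.0198]
Step 5: x=[3.8160] v=[-1.2346]
Step 6: x=[3.6736] v=[-1.4239]
Step 7: x=[3.5152] v=[-1.5838]
Step 8: x=[3.3441] v=[-1.7109]
Step 9: x=[3.1638] v=[-1.8027]
Step 10: x=[2.9781] v=[-1.8572]
Step 11: x=[2.7908] v=[-1.8733]
Step 12: x=[2.6057] v=[-1.8507]
Step 13: x=[2.4267] v=[-1.7899]
Step 14: x=[2.2575] v=[-1.6921]
Step 15: x=[2.1016] v=[-1.5593]
Step 16: x=[1.9622] v=[-1.3943]
Step 17: x=[1.8422] v=[-1.2005]
Step 18: x=[1.7440] v=[-0.9819]
Step 19: x=[1.6697] v=[-0.7430]
Step 20: x=[1.6208] v=[-0.4887]
Step 21: x=[1.5984] v=[-0.2243]
Step 22: x=[1.6029] v=[0.0447]
First v>=0 after going negative at step 22, time=2.2000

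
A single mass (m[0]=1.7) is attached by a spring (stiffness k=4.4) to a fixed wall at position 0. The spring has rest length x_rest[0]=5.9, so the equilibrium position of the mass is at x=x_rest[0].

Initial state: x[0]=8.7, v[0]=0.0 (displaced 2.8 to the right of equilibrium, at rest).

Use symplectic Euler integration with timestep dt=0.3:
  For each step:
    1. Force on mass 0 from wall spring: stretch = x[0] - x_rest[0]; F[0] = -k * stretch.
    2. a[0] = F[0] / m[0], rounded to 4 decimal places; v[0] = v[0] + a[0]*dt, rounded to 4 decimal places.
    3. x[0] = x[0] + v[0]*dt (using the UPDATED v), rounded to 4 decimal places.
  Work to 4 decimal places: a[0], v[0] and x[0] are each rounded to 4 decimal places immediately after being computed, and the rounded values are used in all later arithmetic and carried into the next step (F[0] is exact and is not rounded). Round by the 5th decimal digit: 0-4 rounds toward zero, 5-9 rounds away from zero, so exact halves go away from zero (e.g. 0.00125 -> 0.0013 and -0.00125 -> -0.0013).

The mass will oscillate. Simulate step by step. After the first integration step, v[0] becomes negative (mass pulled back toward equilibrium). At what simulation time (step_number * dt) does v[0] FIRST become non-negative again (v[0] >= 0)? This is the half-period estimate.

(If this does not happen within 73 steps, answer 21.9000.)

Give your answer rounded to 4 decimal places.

Answer: 2.1000

Derivation:
Step 0: x=[8.7000] v=[0.0000]
Step 1: x=[8.0478] v=[-2.1741]
Step 2: x=[6.8953] v=[-3.8418]
Step 3: x=[5.5109] v=[-4.6146]
Step 4: x=[4.2172] v=[-4.3125]
Step 5: x=[3.3154] v=[-3.0059]
Step 6: x=[3.0157] v=[-0.9990]
Step 7: x=[3.3879] v=[1.2406]
First v>=0 after going negative at step 7, time=2.1000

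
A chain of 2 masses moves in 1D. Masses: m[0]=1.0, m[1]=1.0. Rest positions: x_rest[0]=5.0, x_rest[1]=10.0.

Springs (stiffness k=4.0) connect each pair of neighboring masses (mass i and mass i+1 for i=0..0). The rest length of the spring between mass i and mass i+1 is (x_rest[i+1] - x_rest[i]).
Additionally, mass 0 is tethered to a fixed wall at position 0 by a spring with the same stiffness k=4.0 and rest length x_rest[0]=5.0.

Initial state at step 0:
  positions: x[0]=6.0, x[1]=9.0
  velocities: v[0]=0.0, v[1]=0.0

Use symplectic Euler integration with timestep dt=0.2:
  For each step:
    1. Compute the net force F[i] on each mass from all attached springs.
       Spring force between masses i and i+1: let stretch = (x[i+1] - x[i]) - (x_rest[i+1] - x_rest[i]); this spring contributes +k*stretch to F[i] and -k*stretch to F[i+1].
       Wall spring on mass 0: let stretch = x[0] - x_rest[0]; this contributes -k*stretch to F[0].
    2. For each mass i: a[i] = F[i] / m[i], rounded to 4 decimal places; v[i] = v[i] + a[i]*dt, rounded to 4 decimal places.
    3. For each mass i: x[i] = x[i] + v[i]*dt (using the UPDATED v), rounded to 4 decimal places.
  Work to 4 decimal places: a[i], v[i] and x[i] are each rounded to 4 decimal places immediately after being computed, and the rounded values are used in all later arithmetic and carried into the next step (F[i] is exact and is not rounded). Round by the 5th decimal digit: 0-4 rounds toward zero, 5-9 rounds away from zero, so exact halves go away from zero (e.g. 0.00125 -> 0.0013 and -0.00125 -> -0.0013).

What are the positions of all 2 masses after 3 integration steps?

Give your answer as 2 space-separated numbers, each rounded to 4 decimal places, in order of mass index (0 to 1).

Step 0: x=[6.0000 9.0000] v=[0.0000 0.0000]
Step 1: x=[5.5200 9.3200] v=[-2.4000 1.6000]
Step 2: x=[4.7648 9.8320] v=[-3.7760 2.5600]
Step 3: x=[4.0580 10.3332] v=[-3.5341 2.5062]

Answer: 4.0580 10.3332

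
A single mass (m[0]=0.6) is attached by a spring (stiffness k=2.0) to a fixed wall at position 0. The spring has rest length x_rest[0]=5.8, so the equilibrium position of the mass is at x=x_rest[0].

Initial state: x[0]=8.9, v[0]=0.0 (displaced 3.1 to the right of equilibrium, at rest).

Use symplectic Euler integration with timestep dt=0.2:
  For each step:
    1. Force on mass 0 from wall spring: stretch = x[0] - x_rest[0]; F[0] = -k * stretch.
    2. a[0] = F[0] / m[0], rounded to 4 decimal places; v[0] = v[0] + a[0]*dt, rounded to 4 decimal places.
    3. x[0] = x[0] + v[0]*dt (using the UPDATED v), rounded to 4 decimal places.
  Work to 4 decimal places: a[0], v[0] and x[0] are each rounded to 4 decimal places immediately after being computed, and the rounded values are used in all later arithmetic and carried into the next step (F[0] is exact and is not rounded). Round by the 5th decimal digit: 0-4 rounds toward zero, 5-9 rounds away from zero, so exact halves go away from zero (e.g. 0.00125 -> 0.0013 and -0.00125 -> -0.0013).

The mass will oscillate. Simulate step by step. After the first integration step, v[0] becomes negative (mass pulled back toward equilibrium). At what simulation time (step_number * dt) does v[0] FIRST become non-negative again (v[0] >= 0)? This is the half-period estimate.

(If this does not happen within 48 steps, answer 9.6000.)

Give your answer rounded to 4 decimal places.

Answer: 1.8000

Derivation:
Step 0: x=[8.9000] v=[0.0000]
Step 1: x=[8.4867] v=[-2.0667]
Step 2: x=[7.7151] v=[-3.8578]
Step 3: x=[6.6882] v=[-5.1345]
Step 4: x=[5.5429] v=[-5.7266]
Step 5: x=[4.4319] v=[-5.5552]
Step 6: x=[3.5033] v=[-4.6431]
Step 7: x=[2.8809] v=[-3.1120]
Step 8: x=[2.6477] v=[-1.1659]
Step 9: x=[2.8348] v=[0.9356]
First v>=0 after going negative at step 9, time=1.8000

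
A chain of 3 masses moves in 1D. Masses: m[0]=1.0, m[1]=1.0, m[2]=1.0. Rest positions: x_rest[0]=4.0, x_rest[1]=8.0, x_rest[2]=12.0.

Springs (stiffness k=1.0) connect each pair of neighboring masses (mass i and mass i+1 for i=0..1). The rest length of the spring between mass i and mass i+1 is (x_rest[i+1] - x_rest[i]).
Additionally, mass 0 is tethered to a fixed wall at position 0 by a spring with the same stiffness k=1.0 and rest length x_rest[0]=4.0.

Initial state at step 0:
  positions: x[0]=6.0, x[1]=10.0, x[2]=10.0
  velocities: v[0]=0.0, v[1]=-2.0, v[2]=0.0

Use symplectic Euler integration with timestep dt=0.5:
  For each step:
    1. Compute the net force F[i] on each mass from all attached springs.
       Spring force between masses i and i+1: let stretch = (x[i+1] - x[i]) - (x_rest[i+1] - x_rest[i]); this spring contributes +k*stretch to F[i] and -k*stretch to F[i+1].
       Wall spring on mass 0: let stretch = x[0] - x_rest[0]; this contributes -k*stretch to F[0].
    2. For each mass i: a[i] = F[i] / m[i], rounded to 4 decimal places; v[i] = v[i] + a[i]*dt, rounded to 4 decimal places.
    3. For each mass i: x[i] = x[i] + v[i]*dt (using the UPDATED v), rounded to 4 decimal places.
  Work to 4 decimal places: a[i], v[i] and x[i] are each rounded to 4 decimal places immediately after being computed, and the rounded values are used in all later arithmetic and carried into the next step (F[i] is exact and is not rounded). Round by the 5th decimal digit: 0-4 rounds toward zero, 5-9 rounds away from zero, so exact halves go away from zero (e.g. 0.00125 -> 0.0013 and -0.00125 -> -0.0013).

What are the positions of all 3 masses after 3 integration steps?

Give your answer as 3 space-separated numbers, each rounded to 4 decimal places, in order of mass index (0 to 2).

Answer: 2.4063 5.3125 12.9688

Derivation:
Step 0: x=[6.0000 10.0000 10.0000] v=[0.0000 -2.0000 0.0000]
Step 1: x=[5.5000 8.0000 11.0000] v=[-1.0000 -4.0000 2.0000]
Step 2: x=[4.2500 6.1250 12.2500] v=[-2.5000 -3.7500 2.5000]
Step 3: x=[2.4063 5.3125 12.9688] v=[-3.6875 -1.6250 1.4375]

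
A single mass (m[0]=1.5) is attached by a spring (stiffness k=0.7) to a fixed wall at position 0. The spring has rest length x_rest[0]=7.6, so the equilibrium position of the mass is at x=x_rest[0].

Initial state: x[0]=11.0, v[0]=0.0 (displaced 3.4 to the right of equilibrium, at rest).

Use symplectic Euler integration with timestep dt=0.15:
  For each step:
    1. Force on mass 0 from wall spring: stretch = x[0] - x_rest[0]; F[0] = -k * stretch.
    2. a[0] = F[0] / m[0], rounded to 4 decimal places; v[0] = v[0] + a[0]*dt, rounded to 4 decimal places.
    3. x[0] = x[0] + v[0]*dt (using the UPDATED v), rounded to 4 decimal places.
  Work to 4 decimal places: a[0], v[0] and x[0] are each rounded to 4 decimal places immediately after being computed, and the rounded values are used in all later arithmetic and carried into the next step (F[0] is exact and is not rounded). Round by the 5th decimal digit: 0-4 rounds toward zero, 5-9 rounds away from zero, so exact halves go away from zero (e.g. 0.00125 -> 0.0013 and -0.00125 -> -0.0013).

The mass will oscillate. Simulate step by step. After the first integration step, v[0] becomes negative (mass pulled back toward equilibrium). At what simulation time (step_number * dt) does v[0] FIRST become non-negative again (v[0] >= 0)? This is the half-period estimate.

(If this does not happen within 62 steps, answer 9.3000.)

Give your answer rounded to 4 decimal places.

Answer: 4.6500

Derivation:
Step 0: x=[11.0000] v=[0.0000]
Step 1: x=[10.9643] v=[-0.2380]
Step 2: x=[10.8933] v=[-0.4735]
Step 3: x=[10.7877] v=[-0.7040]
Step 4: x=[10.6486] v=[-0.9271]
Step 5: x=[10.4775] v=[-1.1405]
Step 6: x=[10.2762] v=[-1.3419]
Step 7: x=[10.0468] v=[-1.5292]
Step 8: x=[9.7917] v=[-1.7005]
Step 9: x=[9.5136] v=[-1.8539]
Step 10: x=[9.2154] v=[-1.9879]
Step 11: x=[8.9003] v=[-2.1010]
Step 12: x=[8.5715] v=[-2.1920]
Step 13: x=[8.2325] v=[-2.2600]
Step 14: x=[7.8869] v=[-2.3043]
Step 15: x=[7.5382] v=[-2.3244]
Step 16: x=[7.1902] v=[-2.3201]
Step 17: x=[6.8465] v=[-2.2914]
Step 18: x=[6.5107] v=[-2.2387]
Step 19: x=[6.1863] v=[-2.1625]
Step 20: x=[5.8768] v=[-2.0635]
Step 21: x=[5.5854] v=[-1.9429]
Step 22: x=[5.3151] v=[-1.8019]
Step 23: x=[5.0688] v=[-1.6420]
Step 24: x=[4.8491] v=[-1.4648]
Step 25: x=[4.6583] v=[-1.2722]
Step 26: x=[4.4984] v=[-1.0663]
Step 27: x=[4.3710] v=[-0.8492]
Step 28: x=[4.2775] v=[-0.6232]
Step 29: x=[4.2189] v=[-0.3906]
Step 30: x=[4.1958] v=[-0.1539]
Step 31: x=[4.2085] v=[0.0844]
First v>=0 after going negative at step 31, time=4.6500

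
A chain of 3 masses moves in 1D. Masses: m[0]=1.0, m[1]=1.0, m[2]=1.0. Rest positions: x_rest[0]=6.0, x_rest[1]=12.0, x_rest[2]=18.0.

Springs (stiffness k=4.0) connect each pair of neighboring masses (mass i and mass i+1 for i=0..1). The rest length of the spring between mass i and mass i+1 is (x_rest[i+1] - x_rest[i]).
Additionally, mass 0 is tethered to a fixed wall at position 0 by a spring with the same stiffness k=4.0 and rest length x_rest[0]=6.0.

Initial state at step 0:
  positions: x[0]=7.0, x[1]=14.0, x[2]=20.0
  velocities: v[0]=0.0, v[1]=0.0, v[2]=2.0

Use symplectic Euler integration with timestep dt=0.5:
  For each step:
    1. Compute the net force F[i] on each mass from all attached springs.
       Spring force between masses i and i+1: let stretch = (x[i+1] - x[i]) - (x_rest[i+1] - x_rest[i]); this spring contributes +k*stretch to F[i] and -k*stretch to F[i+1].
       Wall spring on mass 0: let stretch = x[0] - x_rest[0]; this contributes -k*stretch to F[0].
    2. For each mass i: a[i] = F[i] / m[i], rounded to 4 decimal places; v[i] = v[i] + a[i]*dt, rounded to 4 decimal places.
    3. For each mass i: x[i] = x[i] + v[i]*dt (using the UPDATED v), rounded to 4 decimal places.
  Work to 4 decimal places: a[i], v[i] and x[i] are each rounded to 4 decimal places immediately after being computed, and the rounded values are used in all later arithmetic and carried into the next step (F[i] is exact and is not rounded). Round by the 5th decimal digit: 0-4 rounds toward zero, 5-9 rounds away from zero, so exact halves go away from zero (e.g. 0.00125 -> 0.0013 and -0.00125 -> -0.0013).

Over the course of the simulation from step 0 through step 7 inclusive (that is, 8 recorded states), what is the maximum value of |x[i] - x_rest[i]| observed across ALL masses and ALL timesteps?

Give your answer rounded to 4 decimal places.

Answer: 3.0000

Derivation:
Step 0: x=[7.0000 14.0000 20.0000] v=[0.0000 0.0000 2.0000]
Step 1: x=[7.0000 13.0000 21.0000] v=[0.0000 -2.0000 2.0000]
Step 2: x=[6.0000 14.0000 20.0000] v=[-2.0000 2.0000 -2.0000]
Step 3: x=[7.0000 13.0000 19.0000] v=[2.0000 -2.0000 -2.0000]
Step 4: x=[7.0000 12.0000 18.0000] v=[0.0000 -2.0000 -2.0000]
Step 5: x=[5.0000 12.0000 17.0000] v=[-4.0000 0.0000 -2.0000]
Step 6: x=[5.0000 10.0000 17.0000] v=[0.0000 -4.0000 0.0000]
Step 7: x=[5.0000 10.0000 16.0000] v=[0.0000 0.0000 -2.0000]
Max displacement = 3.0000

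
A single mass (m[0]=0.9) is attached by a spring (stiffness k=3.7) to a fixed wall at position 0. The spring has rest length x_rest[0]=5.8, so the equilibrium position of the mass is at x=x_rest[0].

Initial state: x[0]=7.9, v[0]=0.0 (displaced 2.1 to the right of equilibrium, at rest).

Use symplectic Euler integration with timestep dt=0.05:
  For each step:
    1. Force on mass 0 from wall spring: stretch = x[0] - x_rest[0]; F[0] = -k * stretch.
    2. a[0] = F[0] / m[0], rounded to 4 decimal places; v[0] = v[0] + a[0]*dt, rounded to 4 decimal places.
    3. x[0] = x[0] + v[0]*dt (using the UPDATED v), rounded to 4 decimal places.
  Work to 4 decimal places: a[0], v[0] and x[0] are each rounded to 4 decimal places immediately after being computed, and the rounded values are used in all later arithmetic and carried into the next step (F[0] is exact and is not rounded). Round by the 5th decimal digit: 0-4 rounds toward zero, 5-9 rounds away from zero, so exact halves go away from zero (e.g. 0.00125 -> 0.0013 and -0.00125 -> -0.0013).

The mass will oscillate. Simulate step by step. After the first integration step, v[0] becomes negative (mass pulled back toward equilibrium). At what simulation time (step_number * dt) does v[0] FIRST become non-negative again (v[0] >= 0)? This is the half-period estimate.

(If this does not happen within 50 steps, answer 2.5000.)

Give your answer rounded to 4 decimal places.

Answer: 1.5500

Derivation:
Step 0: x=[7.9000] v=[0.0000]
Step 1: x=[7.8784] v=[-0.4317]
Step 2: x=[7.8355] v=[-0.8589]
Step 3: x=[7.7716] v=[-1.2773]
Step 4: x=[7.6875] v=[-1.6826]
Step 5: x=[7.5840] v=[-2.0706]
Step 6: x=[7.4621] v=[-2.4373]
Step 7: x=[7.3232] v=[-2.7790]
Step 8: x=[7.1686] v=[-3.0921]
Step 9: x=[6.9999] v=[-3.3734]
Step 10: x=[6.8189] v=[-3.6200]
Step 11: x=[6.6274] v=[-3.8294]
Step 12: x=[6.4274] v=[-3.9995]
Step 13: x=[6.2210] v=[-4.1285]
Step 14: x=[6.0103] v=[-4.2150]
Step 15: x=[5.7974] v=[-4.2582]
Step 16: x=[5.5845] v=[-4.2577]
Step 17: x=[5.3738] v=[-4.2134]
Step 18: x=[5.1675] v=[-4.1258]
Step 19: x=[4.9677] v=[-3.9958]
Step 20: x=[4.7765] v=[-3.8247]
Step 21: x=[4.5958] v=[-3.6143]
Step 22: x=[4.4275] v=[-3.3668]
Step 23: x=[4.2733] v=[-3.0847]
Step 24: x=[4.1348] v=[-2.7709]
Step 25: x=[4.0134] v=[-2.4286]
Step 26: x=[3.9103] v=[-2.0614]
Step 27: x=[3.8267] v=[-1.6730]
Step 28: x=[3.7633] v=[-1.2674]
Step 29: x=[3.7209] v=[-0.8487]
Step 30: x=[3.6998] v=[-0.4213]
Step 31: x=[3.7003] v=[0.0104]
First v>=0 after going negative at step 31, time=1.5500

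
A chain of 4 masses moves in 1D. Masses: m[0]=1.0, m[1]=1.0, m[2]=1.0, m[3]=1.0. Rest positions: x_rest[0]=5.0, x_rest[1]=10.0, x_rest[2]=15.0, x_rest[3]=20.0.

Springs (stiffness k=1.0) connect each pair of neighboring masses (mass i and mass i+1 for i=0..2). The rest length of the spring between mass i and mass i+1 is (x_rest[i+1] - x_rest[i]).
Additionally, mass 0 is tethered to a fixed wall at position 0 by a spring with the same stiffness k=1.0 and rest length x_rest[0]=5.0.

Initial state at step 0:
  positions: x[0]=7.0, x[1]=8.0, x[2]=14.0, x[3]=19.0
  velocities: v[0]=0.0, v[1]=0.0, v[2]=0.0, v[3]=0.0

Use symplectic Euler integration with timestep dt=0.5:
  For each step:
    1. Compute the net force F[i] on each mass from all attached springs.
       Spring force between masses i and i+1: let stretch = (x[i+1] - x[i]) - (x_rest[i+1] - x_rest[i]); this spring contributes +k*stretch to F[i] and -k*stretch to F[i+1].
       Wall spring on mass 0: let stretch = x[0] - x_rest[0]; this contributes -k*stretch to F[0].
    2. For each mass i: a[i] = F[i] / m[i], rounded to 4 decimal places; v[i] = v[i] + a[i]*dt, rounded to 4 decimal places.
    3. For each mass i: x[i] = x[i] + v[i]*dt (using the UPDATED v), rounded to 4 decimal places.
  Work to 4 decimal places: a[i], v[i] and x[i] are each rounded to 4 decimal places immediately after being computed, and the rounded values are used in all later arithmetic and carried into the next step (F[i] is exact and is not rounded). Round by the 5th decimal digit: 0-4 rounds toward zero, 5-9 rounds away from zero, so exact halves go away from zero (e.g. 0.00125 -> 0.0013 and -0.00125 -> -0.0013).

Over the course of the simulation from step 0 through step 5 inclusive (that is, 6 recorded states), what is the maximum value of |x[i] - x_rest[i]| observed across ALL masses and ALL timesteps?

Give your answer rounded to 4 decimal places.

Answer: 2.4844

Derivation:
Step 0: x=[7.0000 8.0000 14.0000 19.0000] v=[0.0000 0.0000 0.0000 0.0000]
Step 1: x=[5.5000 9.2500 13.7500 19.0000] v=[-3.0000 2.5000 -0.5000 0.0000]
Step 2: x=[3.5625 10.6875 13.6875 18.9375] v=[-3.8750 2.8750 -0.1250 -0.1250]
Step 3: x=[2.5156 11.0938 14.1875 18.8125] v=[-2.0938 0.8125 1.0000 -0.2500]
Step 4: x=[2.9844 10.1289 15.0704 18.7813] v=[0.9375 -1.9298 1.7657 -0.0625]
Step 5: x=[4.4932 8.6133 15.6456 19.0724] v=[3.0176 -3.0313 1.1504 0.5821]
Max displacement = 2.4844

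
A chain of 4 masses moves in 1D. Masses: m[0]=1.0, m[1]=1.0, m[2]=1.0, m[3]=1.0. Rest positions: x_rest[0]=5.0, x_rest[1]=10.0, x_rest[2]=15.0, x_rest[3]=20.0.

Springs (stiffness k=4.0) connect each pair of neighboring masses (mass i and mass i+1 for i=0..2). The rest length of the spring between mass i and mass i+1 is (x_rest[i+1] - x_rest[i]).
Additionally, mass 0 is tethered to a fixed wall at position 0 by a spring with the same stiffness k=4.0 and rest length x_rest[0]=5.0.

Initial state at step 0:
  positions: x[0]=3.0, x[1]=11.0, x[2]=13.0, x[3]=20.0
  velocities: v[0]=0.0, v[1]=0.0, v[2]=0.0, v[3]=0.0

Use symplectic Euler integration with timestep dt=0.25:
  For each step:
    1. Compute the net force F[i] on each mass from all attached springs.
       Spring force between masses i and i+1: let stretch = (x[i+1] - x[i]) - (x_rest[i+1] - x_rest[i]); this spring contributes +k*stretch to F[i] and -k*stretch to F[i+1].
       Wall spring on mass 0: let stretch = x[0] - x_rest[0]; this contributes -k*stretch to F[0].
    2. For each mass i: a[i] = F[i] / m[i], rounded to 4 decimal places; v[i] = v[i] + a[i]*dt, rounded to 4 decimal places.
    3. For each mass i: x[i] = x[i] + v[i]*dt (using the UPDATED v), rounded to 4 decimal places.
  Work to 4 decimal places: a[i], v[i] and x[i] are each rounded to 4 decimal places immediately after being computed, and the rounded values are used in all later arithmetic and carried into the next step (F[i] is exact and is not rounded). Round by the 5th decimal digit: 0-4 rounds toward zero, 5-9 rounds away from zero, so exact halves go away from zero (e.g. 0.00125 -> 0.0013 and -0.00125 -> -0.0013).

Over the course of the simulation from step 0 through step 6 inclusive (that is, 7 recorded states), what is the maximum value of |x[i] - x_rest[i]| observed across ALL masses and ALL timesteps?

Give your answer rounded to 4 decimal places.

Answer: 2.3437

Derivation:
Step 0: x=[3.0000 11.0000 13.0000 20.0000] v=[0.0000 0.0000 0.0000 0.0000]
Step 1: x=[4.2500 9.5000 14.2500 19.5000] v=[5.0000 -6.0000 5.0000 -2.0000]
Step 2: x=[5.7500 7.8750 15.6250 18.9375] v=[6.0000 -6.5000 5.5000 -2.2500]
Step 3: x=[6.3438 7.6563 15.8906 18.7969] v=[2.3750 -0.8750 1.0625 -0.5625]
Step 4: x=[5.6797 9.1680 14.8242 19.1797] v=[-2.6563 6.0468 -4.2655 1.5312]
Step 5: x=[4.4678 11.2217 13.4327 19.7236] v=[-4.8477 8.2147 -5.5662 2.1757]
Step 6: x=[3.8274 12.1397 13.0611 19.9448] v=[-2.5616 3.6718 -1.4863 0.8848]
Max displacement = 2.3437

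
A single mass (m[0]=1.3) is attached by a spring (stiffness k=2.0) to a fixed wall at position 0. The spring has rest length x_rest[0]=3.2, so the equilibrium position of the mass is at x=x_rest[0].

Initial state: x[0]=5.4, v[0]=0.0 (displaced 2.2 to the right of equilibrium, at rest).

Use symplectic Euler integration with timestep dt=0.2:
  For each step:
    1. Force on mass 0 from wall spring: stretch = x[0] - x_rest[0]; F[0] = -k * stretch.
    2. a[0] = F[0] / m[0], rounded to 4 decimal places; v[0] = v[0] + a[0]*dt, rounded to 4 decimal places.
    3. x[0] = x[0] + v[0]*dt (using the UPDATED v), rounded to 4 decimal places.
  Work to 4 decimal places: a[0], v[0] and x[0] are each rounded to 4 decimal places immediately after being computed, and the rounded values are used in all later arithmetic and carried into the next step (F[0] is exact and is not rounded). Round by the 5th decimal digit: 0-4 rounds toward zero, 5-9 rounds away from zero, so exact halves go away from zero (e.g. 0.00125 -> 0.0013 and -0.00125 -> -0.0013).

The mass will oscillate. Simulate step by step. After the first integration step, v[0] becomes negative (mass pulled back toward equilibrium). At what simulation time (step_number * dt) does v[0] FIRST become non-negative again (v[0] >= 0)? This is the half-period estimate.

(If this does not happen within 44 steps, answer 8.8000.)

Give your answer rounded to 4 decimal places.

Answer: 2.6000

Derivation:
Step 0: x=[5.4000] v=[0.0000]
Step 1: x=[5.2646] v=[-0.6769]
Step 2: x=[5.0022] v=[-1.3122]
Step 3: x=[4.6289] v=[-1.8667]
Step 4: x=[4.1676] v=[-2.3064]
Step 5: x=[3.6468] v=[-2.6041]
Step 6: x=[3.0985] v=[-2.7416]
Step 7: x=[2.5564] v=[-2.7104]
Step 8: x=[2.0539] v=[-2.5124]
Step 9: x=[1.6219] v=[-2.1598]
Step 10: x=[1.2871] v=[-1.6742]
Step 11: x=[1.0700] v=[-1.0856]
Step 12: x=[0.9840] v=[-0.4302]
Step 13: x=[1.0343] v=[0.2516]
First v>=0 after going negative at step 13, time=2.6000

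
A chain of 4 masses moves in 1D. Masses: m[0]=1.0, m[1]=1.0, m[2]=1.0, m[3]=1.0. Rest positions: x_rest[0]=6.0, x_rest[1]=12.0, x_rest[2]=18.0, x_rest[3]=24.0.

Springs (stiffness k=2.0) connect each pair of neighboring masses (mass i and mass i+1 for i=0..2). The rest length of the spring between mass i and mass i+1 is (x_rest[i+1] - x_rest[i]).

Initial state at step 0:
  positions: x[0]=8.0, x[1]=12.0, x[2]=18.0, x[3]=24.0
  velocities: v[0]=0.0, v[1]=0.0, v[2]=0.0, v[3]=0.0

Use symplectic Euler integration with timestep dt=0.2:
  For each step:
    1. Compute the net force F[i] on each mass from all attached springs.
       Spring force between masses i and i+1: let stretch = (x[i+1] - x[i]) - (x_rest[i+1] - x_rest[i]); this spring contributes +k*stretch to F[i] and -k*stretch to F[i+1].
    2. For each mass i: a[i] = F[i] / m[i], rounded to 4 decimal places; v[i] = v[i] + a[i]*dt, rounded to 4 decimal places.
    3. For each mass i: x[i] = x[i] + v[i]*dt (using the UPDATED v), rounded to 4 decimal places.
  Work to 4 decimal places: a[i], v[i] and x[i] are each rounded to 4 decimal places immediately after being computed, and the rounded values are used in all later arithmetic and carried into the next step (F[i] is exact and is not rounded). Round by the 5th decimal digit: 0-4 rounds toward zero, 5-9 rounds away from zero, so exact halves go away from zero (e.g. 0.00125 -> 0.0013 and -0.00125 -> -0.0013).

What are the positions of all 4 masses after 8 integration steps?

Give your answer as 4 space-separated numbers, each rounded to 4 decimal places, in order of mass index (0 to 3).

Step 0: x=[8.0000 12.0000 18.0000 24.0000] v=[0.0000 0.0000 0.0000 0.0000]
Step 1: x=[7.8400 12.1600 18.0000 24.0000] v=[-0.8000 0.8000 0.0000 0.0000]
Step 2: x=[7.5456 12.4416 18.0128 24.0000] v=[-1.4720 1.4080 0.0640 0.0000]
Step 3: x=[7.1629 12.7772 18.0589 24.0010] v=[-1.9136 1.6781 0.2304 0.0051]
Step 4: x=[6.7493 13.0862 18.1578 24.0067] v=[-2.0679 1.5451 0.4946 0.0283]
Step 5: x=[6.3627 13.2940 18.3189 24.0244] v=[-1.9331 1.0390 0.8055 0.0887]
Step 6: x=[6.0506 13.3493 18.5344 24.0657] v=[-1.5606 0.2764 1.0777 0.2065]
Step 7: x=[5.8424 13.2355 18.7776 24.1445] v=[-1.0411 -0.5690 1.2162 0.3940]
Step 8: x=[5.7456 12.9736 19.0068 24.2739] v=[-0.4839 -1.3094 1.1461 0.6472]

Answer: 5.7456 12.9736 19.0068 24.2739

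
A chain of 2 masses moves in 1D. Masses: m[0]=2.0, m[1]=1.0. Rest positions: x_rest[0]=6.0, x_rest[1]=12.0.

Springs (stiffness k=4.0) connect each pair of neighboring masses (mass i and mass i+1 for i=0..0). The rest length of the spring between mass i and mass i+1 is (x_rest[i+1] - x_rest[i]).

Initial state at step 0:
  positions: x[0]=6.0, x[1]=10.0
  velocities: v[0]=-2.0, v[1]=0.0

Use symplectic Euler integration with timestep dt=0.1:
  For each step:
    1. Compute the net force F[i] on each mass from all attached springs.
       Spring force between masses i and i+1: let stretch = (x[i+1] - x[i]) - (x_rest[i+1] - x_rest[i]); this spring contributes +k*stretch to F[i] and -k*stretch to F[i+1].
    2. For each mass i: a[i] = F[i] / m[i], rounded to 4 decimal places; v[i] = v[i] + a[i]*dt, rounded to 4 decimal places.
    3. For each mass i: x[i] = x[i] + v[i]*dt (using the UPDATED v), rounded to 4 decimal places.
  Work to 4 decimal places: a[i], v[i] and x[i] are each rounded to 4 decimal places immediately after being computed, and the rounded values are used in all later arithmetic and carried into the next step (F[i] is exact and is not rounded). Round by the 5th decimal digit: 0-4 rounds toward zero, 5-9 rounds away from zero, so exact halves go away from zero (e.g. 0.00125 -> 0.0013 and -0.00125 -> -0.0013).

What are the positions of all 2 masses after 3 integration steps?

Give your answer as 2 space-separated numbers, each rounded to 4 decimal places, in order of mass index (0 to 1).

Step 0: x=[6.0000 10.0000] v=[-2.0000 0.0000]
Step 1: x=[5.7600 10.0800] v=[-2.4000 0.8000]
Step 2: x=[5.4864 10.2272] v=[-2.7360 1.4720]
Step 3: x=[5.1876 10.4248] v=[-2.9878 1.9757]

Answer: 5.1876 10.4248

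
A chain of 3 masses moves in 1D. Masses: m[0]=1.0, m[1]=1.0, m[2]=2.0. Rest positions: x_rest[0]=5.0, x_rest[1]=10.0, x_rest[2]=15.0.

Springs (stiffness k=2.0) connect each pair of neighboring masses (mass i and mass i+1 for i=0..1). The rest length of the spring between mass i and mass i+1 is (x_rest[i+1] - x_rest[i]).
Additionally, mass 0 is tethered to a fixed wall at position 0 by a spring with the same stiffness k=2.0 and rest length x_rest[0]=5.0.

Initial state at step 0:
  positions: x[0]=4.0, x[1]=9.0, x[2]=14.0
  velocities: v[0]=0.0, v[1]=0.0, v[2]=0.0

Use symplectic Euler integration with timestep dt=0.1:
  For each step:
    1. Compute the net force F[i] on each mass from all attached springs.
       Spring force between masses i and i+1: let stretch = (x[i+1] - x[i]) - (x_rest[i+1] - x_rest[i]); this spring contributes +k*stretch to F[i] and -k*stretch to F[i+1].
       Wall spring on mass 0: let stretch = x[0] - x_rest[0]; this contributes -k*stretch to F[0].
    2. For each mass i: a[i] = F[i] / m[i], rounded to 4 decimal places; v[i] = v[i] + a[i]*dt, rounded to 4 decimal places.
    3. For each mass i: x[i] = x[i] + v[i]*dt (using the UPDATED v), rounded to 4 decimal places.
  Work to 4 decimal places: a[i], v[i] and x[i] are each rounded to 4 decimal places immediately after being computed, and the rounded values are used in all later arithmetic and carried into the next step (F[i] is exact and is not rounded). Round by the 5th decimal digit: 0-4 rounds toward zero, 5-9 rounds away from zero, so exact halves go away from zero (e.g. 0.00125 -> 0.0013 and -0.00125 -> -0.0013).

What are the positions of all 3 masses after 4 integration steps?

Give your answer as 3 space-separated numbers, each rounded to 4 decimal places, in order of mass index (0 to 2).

Step 0: x=[4.0000 9.0000 14.0000] v=[0.0000 0.0000 0.0000]
Step 1: x=[4.0200 9.0000 14.0000] v=[0.2000 0.0000 0.0000]
Step 2: x=[4.0592 9.0004 14.0000] v=[0.3920 0.0040 0.0000]
Step 3: x=[4.1160 9.0020 14.0000] v=[0.5684 0.0157 0.0000]
Step 4: x=[4.1882 9.0058 14.0000] v=[0.7224 0.0381 0.0002]

Answer: 4.1882 9.0058 14.0000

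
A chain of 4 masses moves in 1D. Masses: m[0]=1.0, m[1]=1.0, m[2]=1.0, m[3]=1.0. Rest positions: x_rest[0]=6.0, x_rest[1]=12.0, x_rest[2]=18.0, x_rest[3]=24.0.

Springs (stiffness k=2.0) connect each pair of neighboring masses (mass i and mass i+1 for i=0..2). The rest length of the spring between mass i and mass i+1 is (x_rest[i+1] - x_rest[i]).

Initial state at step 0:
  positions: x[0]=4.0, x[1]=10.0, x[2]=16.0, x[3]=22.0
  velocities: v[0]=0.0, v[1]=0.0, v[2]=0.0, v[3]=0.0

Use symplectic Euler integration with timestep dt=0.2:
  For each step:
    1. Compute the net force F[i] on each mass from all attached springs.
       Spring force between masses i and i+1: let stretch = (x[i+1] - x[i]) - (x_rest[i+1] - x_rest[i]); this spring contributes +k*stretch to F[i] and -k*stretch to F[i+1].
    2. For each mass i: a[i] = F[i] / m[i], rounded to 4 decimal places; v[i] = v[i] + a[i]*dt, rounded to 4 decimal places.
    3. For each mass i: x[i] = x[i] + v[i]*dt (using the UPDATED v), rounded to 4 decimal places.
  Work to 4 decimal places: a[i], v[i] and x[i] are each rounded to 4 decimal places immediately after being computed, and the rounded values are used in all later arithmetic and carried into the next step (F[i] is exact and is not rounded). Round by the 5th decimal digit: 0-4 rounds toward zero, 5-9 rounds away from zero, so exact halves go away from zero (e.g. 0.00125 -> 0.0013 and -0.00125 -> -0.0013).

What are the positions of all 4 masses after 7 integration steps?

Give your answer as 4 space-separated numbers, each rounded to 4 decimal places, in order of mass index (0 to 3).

Answer: 4.0000 10.0000 16.0000 22.0000

Derivation:
Step 0: x=[4.0000 10.0000 16.0000 22.0000] v=[0.0000 0.0000 0.0000 0.0000]
Step 1: x=[4.0000 10.0000 16.0000 22.0000] v=[0.0000 0.0000 0.0000 0.0000]
Step 2: x=[4.0000 10.0000 16.0000 22.0000] v=[0.0000 0.0000 0.0000 0.0000]
Step 3: x=[4.0000 10.0000 16.0000 22.0000] v=[0.0000 0.0000 0.0000 0.0000]
Step 4: x=[4.0000 10.0000 16.0000 22.0000] v=[0.0000 0.0000 0.0000 0.0000]
Step 5: x=[4.0000 10.0000 16.0000 22.0000] v=[0.0000 0.0000 0.0000 0.0000]
Step 6: x=[4.0000 10.0000 16.0000 22.0000] v=[0.0000 0.0000 0.0000 0.0000]
Step 7: x=[4.0000 10.0000 16.0000 22.0000] v=[0.0000 0.0000 0.0000 0.0000]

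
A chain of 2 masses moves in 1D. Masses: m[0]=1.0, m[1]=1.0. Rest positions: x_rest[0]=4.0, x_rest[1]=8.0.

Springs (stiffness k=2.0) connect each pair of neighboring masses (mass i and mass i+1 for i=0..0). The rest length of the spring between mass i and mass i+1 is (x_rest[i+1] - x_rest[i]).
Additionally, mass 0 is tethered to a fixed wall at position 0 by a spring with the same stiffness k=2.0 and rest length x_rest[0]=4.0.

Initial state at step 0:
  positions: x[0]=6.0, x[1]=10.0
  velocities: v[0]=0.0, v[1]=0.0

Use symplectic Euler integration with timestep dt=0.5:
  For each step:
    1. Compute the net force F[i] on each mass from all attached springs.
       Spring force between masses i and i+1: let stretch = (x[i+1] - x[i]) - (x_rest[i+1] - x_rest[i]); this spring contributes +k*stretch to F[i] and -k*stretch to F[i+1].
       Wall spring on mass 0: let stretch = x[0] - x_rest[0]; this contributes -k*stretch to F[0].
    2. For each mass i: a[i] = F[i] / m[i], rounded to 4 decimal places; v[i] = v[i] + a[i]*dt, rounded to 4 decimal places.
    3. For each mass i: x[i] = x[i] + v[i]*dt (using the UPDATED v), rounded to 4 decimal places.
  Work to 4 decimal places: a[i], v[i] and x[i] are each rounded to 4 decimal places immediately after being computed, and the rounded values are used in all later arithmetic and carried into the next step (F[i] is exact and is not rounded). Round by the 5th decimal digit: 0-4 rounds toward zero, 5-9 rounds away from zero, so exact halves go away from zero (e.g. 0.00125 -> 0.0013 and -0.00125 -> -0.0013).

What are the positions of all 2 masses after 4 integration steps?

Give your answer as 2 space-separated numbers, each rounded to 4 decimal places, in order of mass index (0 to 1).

Step 0: x=[6.0000 10.0000] v=[0.0000 0.0000]
Step 1: x=[5.0000 10.0000] v=[-2.0000 0.0000]
Step 2: x=[4.0000 9.5000] v=[-2.0000 -1.0000]
Step 3: x=[3.7500 8.2500] v=[-0.5000 -2.5000]
Step 4: x=[3.8750 6.7500] v=[0.2500 -3.0000]

Answer: 3.8750 6.7500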